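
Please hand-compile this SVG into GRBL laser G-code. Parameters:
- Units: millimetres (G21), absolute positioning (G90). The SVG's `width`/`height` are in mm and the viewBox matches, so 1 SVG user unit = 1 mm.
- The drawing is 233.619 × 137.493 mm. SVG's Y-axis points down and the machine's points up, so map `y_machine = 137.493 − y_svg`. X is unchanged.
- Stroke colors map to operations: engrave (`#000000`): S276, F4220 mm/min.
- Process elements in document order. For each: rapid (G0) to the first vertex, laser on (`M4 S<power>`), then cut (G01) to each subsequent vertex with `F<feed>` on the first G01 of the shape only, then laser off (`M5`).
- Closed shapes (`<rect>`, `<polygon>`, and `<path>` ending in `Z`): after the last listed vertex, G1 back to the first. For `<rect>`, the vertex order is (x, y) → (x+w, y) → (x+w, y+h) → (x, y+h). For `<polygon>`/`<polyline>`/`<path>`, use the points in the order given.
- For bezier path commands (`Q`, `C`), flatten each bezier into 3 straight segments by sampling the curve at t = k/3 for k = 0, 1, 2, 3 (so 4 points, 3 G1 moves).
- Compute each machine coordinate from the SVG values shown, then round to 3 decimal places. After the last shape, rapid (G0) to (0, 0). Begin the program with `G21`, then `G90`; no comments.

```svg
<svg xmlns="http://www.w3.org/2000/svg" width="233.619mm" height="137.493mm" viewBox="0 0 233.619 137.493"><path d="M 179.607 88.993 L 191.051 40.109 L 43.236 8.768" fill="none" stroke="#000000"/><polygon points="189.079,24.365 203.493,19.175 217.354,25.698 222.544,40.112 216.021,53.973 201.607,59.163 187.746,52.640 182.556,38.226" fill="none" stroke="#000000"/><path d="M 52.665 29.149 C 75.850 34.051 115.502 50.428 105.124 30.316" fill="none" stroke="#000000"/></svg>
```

viewBox `0 0 233.619 137.493` with mm width/height → 1 unit = 1 mm. Flip: y_m = 137.493 − y_svg.

**Shape 1** — `<path>` open polyline, stroke `#000000` → engrave (S276, F4220). Machine vertices: (179.607,48.500) → (191.051,97.384) → (43.236,128.725). Open path.

**Shape 2** — `<polygon>` regular polygon, stroke `#000000` → engrave (S276, F4220). Machine vertices: (189.079,113.128) → (203.493,118.318) → (217.354,111.795) → (222.544,97.381) → (216.021,83.520) → (201.607,78.330) → (187.746,84.853) → (182.556,99.267) → (189.079,113.128). Closed: final G1 returns to the first vertex.

**Shape 3** — `<path>` cubic bezier, stroke `#000000` → engrave (S276, F4220). Control points (SVG): P0=(52.665,29.149), P1=(75.850,34.051), P2=(115.502,50.428), P3=(105.124,30.316); sampled at t=k/3. Machine vertices: (52.665,108.344) → (78.876,101.393) → (101.288,97.452) → (105.124,107.177). Open path.

G21
G90
G0 X179.607 Y48.500
M4 S276
G01 X191.051 Y97.384 F4220
G01 X43.236 Y128.725
M5
G0 X189.079 Y113.128
M4 S276
G01 X203.493 Y118.318 F4220
G01 X217.354 Y111.795
G01 X222.544 Y97.381
G01 X216.021 Y83.520
G01 X201.607 Y78.330
G01 X187.746 Y84.853
G01 X182.556 Y99.267
G01 X189.079 Y113.128
M5
G0 X52.665 Y108.344
M4 S276
G01 X78.876 Y101.393 F4220
G01 X101.288 Y97.452
G01 X105.124 Y107.177
M5
G0 X0.000 Y0.000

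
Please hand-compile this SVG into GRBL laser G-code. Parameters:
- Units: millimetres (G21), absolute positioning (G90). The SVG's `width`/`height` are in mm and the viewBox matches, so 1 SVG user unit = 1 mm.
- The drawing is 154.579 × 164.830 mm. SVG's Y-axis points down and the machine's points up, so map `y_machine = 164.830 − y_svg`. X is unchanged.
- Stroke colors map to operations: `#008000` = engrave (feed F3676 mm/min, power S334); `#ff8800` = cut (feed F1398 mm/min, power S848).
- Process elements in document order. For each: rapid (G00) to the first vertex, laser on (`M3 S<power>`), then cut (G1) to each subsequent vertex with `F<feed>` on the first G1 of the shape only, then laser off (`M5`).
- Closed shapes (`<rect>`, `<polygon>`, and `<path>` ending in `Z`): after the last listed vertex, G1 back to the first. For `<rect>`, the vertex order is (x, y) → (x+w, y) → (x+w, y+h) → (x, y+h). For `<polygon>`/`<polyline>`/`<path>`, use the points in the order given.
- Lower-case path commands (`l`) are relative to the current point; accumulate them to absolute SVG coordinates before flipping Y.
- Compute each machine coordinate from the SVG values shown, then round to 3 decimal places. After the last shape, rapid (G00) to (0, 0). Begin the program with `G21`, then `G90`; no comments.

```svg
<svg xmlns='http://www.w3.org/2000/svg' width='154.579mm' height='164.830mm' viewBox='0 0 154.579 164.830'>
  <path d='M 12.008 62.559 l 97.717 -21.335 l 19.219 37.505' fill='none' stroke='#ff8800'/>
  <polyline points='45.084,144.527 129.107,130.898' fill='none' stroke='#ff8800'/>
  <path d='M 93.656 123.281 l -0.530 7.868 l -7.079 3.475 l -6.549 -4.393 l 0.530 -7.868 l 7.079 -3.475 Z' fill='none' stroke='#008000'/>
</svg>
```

Since the viewBox matches the mm dimensions, user units are millimetres directly. The only transform is the Y-flip y_m = 164.830 − y_svg.

Shape 1 is a open polyline drawn with `<path>`. Its stroke #ff8800 means cut at S848, F1398. After flipping Y the toolpath is (12.008,102.271) → (109.725,123.606) → (128.944,86.101).

Shape 2 is a line segment drawn with `<polyline>`. Its stroke #ff8800 means cut at S848, F1398. After flipping Y the toolpath is (45.084,20.303) → (129.107,33.932).

Shape 3 is a regular polygon drawn with `<path>`. Its stroke #008000 means engrave at S334, F3676. After flipping Y the toolpath is (93.656,41.549) → (93.126,33.681) → (86.047,30.206) → (79.498,34.599) → (80.028,42.467) → (87.107,45.942) → (93.656,41.549), returning to the start.

G21
G90
G00 X12.008 Y102.271
M3 S848
G1 X109.725 Y123.606 F1398
G1 X128.944 Y86.101
M5
G00 X45.084 Y20.303
M3 S848
G1 X129.107 Y33.932 F1398
M5
G00 X93.656 Y41.549
M3 S334
G1 X93.126 Y33.681 F3676
G1 X86.047 Y30.206
G1 X79.498 Y34.599
G1 X80.028 Y42.467
G1 X87.107 Y45.942
G1 X93.656 Y41.549
M5
G00 X0.000 Y0.000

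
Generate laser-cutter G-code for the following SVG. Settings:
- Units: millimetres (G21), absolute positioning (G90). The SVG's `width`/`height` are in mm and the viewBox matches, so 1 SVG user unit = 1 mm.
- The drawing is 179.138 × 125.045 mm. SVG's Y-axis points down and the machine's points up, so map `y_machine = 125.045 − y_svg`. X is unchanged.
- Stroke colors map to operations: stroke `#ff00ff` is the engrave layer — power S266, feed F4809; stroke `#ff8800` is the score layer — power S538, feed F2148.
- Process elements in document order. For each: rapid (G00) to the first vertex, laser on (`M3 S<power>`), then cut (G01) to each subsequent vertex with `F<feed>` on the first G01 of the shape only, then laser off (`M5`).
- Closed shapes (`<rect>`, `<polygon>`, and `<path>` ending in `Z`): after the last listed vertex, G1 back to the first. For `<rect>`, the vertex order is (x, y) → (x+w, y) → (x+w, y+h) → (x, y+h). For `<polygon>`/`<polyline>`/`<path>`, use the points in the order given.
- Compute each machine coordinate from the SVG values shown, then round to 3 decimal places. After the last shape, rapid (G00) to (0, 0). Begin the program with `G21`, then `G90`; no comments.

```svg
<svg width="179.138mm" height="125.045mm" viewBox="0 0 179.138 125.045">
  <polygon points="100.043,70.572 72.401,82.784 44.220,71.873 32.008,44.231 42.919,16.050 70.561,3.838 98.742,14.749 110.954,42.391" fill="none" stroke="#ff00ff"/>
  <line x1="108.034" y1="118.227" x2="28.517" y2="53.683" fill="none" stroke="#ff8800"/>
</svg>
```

G21
G90
G00 X100.043 Y54.473
M3 S266
G01 X72.401 Y42.261 F4809
G01 X44.220 Y53.172
G01 X32.008 Y80.814
G01 X42.919 Y108.995
G01 X70.561 Y121.207
G01 X98.742 Y110.296
G01 X110.954 Y82.654
G01 X100.043 Y54.473
M5
G00 X108.034 Y6.818
M3 S538
G01 X28.517 Y71.362 F2148
M5
G00 X0.000 Y0.000

1 u = 1 mm; y_m = 125.045 − y.

[1] `<polygon>` regular polygon, #ff00ff→engrave S266 F4809: (100.043,54.473) → (72.401,42.261) → (44.220,53.172) → (32.008,80.814) → (42.919,108.995) → (70.561,121.207) → (98.742,110.296) → (110.954,82.654) → (100.043,54.473) (closed)

[2] `<line>` line segment, #ff8800→score S538 F2148: (108.034,6.818) → (28.517,71.362)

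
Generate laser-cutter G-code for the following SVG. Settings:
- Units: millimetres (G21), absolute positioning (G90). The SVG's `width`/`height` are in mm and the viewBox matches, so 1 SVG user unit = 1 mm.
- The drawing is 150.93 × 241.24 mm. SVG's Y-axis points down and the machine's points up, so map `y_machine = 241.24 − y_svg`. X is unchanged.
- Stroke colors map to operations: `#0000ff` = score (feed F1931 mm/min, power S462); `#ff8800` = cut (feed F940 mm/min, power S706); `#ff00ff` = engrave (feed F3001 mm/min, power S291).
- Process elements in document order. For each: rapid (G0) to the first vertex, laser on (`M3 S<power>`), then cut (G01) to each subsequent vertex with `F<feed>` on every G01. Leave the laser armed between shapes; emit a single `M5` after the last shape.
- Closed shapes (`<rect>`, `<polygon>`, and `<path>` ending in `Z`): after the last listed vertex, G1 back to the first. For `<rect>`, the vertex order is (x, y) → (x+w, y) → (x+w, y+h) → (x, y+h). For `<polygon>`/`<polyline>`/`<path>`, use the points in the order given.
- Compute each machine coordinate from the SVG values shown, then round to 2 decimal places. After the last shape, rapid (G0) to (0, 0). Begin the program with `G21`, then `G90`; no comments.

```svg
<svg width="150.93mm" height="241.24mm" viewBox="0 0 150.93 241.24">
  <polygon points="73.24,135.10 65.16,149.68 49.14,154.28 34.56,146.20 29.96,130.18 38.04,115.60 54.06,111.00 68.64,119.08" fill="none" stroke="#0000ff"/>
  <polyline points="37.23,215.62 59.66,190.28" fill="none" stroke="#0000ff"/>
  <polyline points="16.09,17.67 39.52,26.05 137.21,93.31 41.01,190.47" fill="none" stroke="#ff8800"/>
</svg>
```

1 u = 1 mm; y_m = 241.24 − y.

[1] `<polygon>` regular polygon, #0000ff→score S462 F1931: (73.24,106.14) → (65.16,91.56) → (49.14,86.96) → (34.56,95.04) → (29.96,111.06) → (38.04,125.64) → (54.06,130.24) → (68.64,122.16) → (73.24,106.14) (closed)

[2] `<polyline>` line segment, #0000ff→score S462 F1931: (37.23,25.62) → (59.66,50.96)

[3] `<polyline>` open polyline, #ff8800→cut S706 F940: (16.09,223.57) → (39.52,215.19) → (137.21,147.93) → (41.01,50.77)

G21
G90
G0 X73.24 Y106.14
M3 S462
G01 X65.16 Y91.56 F1931
G01 X49.14 Y86.96 F1931
G01 X34.56 Y95.04 F1931
G01 X29.96 Y111.06 F1931
G01 X38.04 Y125.64 F1931
G01 X54.06 Y130.24 F1931
G01 X68.64 Y122.16 F1931
G01 X73.24 Y106.14 F1931
G0 X37.23 Y25.62
M3 S462
G01 X59.66 Y50.96 F1931
G0 X16.09 Y223.57
M3 S706
G01 X39.52 Y215.19 F940
G01 X137.21 Y147.93 F940
G01 X41.01 Y50.77 F940
M5
G0 X0.00 Y0.00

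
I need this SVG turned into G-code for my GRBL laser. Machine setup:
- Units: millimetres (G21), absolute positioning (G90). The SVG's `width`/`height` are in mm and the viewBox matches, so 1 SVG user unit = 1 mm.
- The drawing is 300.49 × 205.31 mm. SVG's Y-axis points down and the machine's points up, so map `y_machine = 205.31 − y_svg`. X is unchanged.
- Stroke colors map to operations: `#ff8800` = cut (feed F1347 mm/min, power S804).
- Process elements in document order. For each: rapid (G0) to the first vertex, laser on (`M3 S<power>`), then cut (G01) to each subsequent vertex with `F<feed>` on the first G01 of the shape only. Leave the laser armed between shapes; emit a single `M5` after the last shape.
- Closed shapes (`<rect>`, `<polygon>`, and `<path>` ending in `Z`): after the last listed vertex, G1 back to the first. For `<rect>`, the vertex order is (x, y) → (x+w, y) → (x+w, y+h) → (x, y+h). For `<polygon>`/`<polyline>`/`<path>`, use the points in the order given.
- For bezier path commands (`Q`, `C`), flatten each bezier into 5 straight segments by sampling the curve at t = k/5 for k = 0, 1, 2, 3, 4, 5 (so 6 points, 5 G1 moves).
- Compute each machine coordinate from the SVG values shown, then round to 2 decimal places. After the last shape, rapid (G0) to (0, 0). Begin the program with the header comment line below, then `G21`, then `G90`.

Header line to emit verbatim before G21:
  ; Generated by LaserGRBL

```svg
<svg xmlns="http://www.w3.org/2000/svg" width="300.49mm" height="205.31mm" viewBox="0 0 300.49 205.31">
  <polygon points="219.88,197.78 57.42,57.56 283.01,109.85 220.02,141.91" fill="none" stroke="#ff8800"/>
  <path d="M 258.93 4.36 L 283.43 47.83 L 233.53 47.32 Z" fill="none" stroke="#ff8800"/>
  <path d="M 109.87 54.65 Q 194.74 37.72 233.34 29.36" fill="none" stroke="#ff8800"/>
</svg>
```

; Generated by LaserGRBL
G21
G90
G0 X219.88 Y7.53
M3 S804
G01 X57.42 Y147.75 F1347
G01 X283.01 Y95.46
G01 X220.02 Y63.40
G01 X219.88 Y7.53
G0 X258.93 Y200.95
M3 S804
G01 X283.43 Y157.48 F1347
G01 X233.53 Y157.99
G01 X258.93 Y200.95
G0 X109.87 Y150.66
M3 S804
G01 X141.97 Y157.09 F1347
G01 X170.36 Y162.83
G01 X195.06 Y167.89
G01 X216.05 Y172.26
G01 X233.34 Y175.95
M5
G0 X0.00 Y0.00

viewBox `0 0 300.49 205.31` with mm width/height → 1 unit = 1 mm. Flip: y_m = 205.31 − y_svg.

**Shape 1** — `<polygon>` closed polygon, stroke `#ff8800` → cut (S804, F1347). Machine vertices: (219.88,7.53) → (57.42,147.75) → (283.01,95.46) → (220.02,63.40) → (219.88,7.53). Closed: final G1 returns to the first vertex.

**Shape 2** — `<path>` regular polygon, stroke `#ff8800` → cut (S804, F1347). Machine vertices: (258.93,200.95) → (283.43,157.48) → (233.53,157.99) → (258.93,200.95). Closed: final G1 returns to the first vertex.

**Shape 3** — `<path>` quadratic bezier, stroke `#ff8800` → cut (S804, F1347). Control points (SVG): P0=(109.87,54.65), P1=(194.74,37.72), P2=(233.34,29.36); sampled at t=k/5. Machine vertices: (109.87,150.66) → (141.97,157.09) → (170.36,162.83) → (195.06,167.89) → (216.05,172.26) → (233.34,175.95). Open path.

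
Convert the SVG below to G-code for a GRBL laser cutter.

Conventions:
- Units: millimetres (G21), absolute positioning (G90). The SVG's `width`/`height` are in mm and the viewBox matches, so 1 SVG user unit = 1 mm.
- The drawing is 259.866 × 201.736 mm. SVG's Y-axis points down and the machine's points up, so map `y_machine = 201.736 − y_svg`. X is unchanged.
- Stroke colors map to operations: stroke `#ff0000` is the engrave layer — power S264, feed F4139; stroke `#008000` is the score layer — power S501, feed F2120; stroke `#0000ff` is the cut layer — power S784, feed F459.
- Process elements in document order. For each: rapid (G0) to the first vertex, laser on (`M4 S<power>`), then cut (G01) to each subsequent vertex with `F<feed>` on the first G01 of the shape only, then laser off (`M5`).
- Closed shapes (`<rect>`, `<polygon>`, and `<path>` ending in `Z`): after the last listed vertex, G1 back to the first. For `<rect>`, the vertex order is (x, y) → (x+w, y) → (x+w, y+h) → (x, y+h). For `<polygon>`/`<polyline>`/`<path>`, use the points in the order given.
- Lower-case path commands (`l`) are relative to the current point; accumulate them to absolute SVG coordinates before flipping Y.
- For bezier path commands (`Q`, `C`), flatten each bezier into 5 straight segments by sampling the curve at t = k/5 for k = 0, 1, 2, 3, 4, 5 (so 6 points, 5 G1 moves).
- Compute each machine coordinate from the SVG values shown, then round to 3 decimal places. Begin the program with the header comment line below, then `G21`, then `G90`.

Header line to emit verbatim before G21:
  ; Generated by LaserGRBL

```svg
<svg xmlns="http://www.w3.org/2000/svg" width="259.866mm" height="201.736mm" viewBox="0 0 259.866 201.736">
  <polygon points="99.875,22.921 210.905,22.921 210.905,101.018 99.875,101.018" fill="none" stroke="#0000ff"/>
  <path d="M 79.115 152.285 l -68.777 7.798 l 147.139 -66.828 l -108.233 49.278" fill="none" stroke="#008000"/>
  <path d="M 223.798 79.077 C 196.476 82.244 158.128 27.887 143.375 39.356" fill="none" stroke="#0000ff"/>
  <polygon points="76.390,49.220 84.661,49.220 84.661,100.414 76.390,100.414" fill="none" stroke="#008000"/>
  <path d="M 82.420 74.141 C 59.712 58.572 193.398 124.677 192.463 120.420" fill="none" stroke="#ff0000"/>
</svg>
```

; Generated by LaserGRBL
G21
G90
G0 X99.875 Y178.815
M4 S784
G01 X210.905 Y178.815 F459
G01 X210.905 Y100.718
G01 X99.875 Y100.718
G01 X99.875 Y178.815
M5
G0 X79.115 Y49.451
M4 S501
G01 X10.338 Y41.653 F2120
G01 X157.477 Y108.481
G01 X49.244 Y59.203
M5
G0 X223.798 Y122.659
M4 S784
G01 X206.359 Y126.675 F459
G01 X187.935 Y138.576
G01 X170.188 Y152.441
G01 X154.781 Y162.349
G01 X143.375 Y162.380
M5
G0 X76.390 Y152.516
M4 S501
G01 X84.661 Y152.516 F2120
G01 X84.661 Y101.322
G01 X76.390 Y101.322
G01 X76.390 Y152.516
M5
G0 X82.420 Y127.595
M4 S264
G01 X85.234 Y128.352 F4139
G01 X111.615 Y116.805
G01 X147.592 Y100.251
G01 X179.198 Y85.989
G01 X192.463 Y81.316
M5

Since the viewBox matches the mm dimensions, user units are millimetres directly. The only transform is the Y-flip y_m = 201.736 − y_svg.

Shape 1 is a rectangle drawn with `<polygon>`. Its stroke #0000ff means cut at S784, F459. After flipping Y the toolpath is (99.875,178.815) → (210.905,178.815) → (210.905,100.718) → (99.875,100.718) → (99.875,178.815), returning to the start.

Shape 2 is a open polyline drawn with `<path>`. Its stroke #008000 means score at S501, F2120. After flipping Y the toolpath is (79.115,49.451) → (10.338,41.653) → (157.477,108.481) → (49.244,59.203).

Shape 3 is a cubic bezier drawn with `<path>`. Its stroke #0000ff means cut at S784, F459. After flipping Y the toolpath is (223.798,122.659) → (206.359,126.675) → (187.935,138.576) → (170.188,152.441) → (154.781,162.349) → (143.375,162.380).

Shape 4 is a rectangle drawn with `<polygon>`. Its stroke #008000 means score at S501, F2120. After flipping Y the toolpath is (76.390,152.516) → (84.661,152.516) → (84.661,101.322) → (76.390,101.322) → (76.390,152.516), returning to the start.

Shape 5 is a cubic bezier drawn with `<path>`. Its stroke #ff0000 means engrave at S264, F4139. After flipping Y the toolpath is (82.420,127.595) → (85.234,128.352) → (111.615,116.805) → (147.592,100.251) → (179.198,85.989) → (192.463,81.316).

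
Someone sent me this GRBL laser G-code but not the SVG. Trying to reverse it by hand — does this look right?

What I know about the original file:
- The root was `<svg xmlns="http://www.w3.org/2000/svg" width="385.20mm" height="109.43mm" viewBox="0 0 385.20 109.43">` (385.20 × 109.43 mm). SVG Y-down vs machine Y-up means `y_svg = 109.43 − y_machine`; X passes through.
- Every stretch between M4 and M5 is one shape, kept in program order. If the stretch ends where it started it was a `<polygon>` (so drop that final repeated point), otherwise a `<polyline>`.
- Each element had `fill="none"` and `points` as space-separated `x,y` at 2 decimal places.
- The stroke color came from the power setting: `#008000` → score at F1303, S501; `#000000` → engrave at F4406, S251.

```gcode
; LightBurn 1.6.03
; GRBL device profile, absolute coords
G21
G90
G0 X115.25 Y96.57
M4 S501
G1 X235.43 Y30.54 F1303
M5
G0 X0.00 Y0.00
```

Each laser-on run becomes one SVG element. Flip Y back into SVG space with y_svg = 109.43 − y_machine. Every run uses S501, so all elements get stroke `#008000` (score).

Run 1: The run is open, so emit a `<polyline>` with points (Y-flipped): 115.25,12.86 235.43,78.89.

<svg xmlns="http://www.w3.org/2000/svg" width="385.20mm" height="109.43mm" viewBox="0 0 385.20 109.43">
  <polyline points="115.25,12.86 235.43,78.89" fill="none" stroke="#008000"/>
</svg>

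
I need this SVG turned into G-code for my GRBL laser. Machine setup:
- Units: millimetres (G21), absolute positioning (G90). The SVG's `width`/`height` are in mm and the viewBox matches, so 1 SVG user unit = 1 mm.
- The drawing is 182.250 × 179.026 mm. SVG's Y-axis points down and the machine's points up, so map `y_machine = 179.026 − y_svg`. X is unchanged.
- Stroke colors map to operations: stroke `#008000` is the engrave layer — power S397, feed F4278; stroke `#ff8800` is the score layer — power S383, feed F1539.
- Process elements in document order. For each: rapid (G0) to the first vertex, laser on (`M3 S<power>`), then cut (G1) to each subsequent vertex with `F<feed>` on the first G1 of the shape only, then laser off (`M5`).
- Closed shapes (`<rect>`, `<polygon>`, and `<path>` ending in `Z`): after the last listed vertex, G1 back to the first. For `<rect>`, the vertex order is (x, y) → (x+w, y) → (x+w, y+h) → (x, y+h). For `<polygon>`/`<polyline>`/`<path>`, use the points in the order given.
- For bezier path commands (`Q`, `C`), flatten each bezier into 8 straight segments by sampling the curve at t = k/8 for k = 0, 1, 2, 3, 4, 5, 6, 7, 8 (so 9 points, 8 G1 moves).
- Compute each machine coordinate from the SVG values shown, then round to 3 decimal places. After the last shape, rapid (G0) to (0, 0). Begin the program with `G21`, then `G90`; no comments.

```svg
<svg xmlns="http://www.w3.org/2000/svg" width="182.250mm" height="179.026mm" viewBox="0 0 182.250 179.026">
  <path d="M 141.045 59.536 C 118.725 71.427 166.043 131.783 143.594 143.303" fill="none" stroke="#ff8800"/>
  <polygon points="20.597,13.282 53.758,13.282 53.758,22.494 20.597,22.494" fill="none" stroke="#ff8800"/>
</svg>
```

Since the viewBox matches the mm dimensions, user units are millimetres directly. The only transform is the Y-flip y_m = 179.026 − y_svg.

Shape 1 is a cubic bezier drawn with `<path>`. Its stroke #ff8800 means score at S383, F1539. After flipping Y the toolpath is (141.045,119.490) → (135.667,112.949) → (135.184,103.005) → (137.962,90.798) → (142.368,77.467) → (146.768,64.155) → (149.528,51.999) → (149.014,42.142) → (143.594,35.723).

Shape 2 is a rectangle drawn with `<polygon>`. Its stroke #ff8800 means score at S383, F1539. After flipping Y the toolpath is (20.597,165.744) → (53.758,165.744) → (53.758,156.532) → (20.597,156.532) → (20.597,165.744), returning to the start.

G21
G90
G0 X141.045 Y119.490
M3 S383
G1 X135.667 Y112.949 F1539
G1 X135.184 Y103.005
G1 X137.962 Y90.798
G1 X142.368 Y77.467
G1 X146.768 Y64.155
G1 X149.528 Y51.999
G1 X149.014 Y42.142
G1 X143.594 Y35.723
M5
G0 X20.597 Y165.744
M3 S383
G1 X53.758 Y165.744 F1539
G1 X53.758 Y156.532
G1 X20.597 Y156.532
G1 X20.597 Y165.744
M5
G0 X0.000 Y0.000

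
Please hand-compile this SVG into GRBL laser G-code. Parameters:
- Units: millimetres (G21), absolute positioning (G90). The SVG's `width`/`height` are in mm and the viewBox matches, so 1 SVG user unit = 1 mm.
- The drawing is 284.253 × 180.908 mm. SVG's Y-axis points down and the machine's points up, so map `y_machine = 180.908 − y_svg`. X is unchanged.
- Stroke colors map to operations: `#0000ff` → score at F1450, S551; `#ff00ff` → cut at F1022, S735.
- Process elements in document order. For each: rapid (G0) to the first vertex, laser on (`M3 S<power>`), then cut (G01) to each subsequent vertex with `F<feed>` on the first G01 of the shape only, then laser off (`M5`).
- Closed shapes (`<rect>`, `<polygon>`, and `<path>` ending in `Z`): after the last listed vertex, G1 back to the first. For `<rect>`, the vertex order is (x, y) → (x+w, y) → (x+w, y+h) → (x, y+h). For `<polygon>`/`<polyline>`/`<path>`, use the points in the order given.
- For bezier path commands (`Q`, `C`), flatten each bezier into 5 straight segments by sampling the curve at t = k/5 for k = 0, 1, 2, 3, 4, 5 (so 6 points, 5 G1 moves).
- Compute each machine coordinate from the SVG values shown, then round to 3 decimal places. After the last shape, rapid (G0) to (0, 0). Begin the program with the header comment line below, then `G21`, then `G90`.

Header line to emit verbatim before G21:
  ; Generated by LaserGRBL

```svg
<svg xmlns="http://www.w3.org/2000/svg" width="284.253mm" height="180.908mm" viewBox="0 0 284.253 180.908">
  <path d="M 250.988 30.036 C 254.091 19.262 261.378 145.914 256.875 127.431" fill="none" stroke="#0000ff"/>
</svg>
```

1 u = 1 mm; y_m = 180.908 − y.

[1] `<path>` cubic bezier, #0000ff→score S551 F1450: (250.988,150.872) → (253.224,143.106) → (255.698,115.920) → (257.642,82.878) → (258.290,57.543) → (256.875,53.477)

; Generated by LaserGRBL
G21
G90
G0 X250.988 Y150.872
M3 S551
G01 X253.224 Y143.106 F1450
G01 X255.698 Y115.920
G01 X257.642 Y82.878
G01 X258.290 Y57.543
G01 X256.875 Y53.477
M5
G0 X0.000 Y0.000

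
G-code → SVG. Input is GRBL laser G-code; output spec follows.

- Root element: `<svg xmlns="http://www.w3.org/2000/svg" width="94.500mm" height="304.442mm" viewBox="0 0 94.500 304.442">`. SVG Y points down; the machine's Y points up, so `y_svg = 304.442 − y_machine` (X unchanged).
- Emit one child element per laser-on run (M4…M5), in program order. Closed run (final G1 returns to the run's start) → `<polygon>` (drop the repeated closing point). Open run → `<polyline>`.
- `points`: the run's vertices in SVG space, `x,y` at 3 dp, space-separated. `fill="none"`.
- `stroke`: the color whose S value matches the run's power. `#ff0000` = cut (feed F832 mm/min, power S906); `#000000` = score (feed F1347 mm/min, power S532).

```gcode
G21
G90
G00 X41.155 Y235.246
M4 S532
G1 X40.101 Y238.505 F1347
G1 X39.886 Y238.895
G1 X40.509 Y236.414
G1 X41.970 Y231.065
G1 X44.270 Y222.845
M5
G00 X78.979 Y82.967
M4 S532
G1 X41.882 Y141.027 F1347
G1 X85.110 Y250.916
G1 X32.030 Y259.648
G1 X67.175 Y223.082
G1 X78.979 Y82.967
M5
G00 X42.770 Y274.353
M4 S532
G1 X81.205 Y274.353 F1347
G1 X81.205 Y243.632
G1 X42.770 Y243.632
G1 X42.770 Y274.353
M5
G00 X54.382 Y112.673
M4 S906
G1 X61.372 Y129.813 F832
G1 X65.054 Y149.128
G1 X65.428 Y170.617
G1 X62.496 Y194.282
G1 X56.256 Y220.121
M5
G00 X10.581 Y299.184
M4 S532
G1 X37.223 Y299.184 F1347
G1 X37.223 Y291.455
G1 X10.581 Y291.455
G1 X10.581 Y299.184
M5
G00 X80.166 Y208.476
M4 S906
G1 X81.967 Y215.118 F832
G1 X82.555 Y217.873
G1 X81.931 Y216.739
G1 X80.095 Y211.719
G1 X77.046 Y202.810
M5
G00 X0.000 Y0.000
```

<svg xmlns="http://www.w3.org/2000/svg" width="94.500mm" height="304.442mm" viewBox="0 0 94.500 304.442">
  <polyline points="41.155,69.196 40.101,65.937 39.886,65.547 40.509,68.028 41.970,73.377 44.270,81.597" fill="none" stroke="#000000"/>
  <polygon points="78.979,221.475 41.882,163.415 85.110,53.526 32.030,44.794 67.175,81.360" fill="none" stroke="#000000"/>
  <polygon points="42.770,30.089 81.205,30.089 81.205,60.810 42.770,60.810" fill="none" stroke="#000000"/>
  <polyline points="54.382,191.769 61.372,174.629 65.054,155.314 65.428,133.825 62.496,110.160 56.256,84.321" fill="none" stroke="#ff0000"/>
  <polygon points="10.581,5.258 37.223,5.258 37.223,12.987 10.581,12.987" fill="none" stroke="#000000"/>
  <polyline points="80.166,95.966 81.967,89.324 82.555,86.569 81.931,87.703 80.095,92.723 77.046,101.632" fill="none" stroke="#ff0000"/>
</svg>

y_svg = 304.442 − y_m.

[1] S532→`#000000` (score); open run; points: 41.155,69.196 40.101,65.937 39.886,65.547 40.509,68.028 41.970,73.377 44.270,81.597

[2] S532→`#000000` (score); closed run; points: 78.979,221.475 41.882,163.415 85.110,53.526 32.030,44.794 67.175,81.360

[3] S532→`#000000` (score); closed run; points: 42.770,30.089 81.205,30.089 81.205,60.810 42.770,60.810

[4] S906→`#ff0000` (cut); open run; points: 54.382,191.769 61.372,174.629 65.054,155.314 65.428,133.825 62.496,110.160 56.256,84.321

[5] S532→`#000000` (score); closed run; points: 10.581,5.258 37.223,5.258 37.223,12.987 10.581,12.987

[6] S906→`#ff0000` (cut); open run; points: 80.166,95.966 81.967,89.324 82.555,86.569 81.931,87.703 80.095,92.723 77.046,101.632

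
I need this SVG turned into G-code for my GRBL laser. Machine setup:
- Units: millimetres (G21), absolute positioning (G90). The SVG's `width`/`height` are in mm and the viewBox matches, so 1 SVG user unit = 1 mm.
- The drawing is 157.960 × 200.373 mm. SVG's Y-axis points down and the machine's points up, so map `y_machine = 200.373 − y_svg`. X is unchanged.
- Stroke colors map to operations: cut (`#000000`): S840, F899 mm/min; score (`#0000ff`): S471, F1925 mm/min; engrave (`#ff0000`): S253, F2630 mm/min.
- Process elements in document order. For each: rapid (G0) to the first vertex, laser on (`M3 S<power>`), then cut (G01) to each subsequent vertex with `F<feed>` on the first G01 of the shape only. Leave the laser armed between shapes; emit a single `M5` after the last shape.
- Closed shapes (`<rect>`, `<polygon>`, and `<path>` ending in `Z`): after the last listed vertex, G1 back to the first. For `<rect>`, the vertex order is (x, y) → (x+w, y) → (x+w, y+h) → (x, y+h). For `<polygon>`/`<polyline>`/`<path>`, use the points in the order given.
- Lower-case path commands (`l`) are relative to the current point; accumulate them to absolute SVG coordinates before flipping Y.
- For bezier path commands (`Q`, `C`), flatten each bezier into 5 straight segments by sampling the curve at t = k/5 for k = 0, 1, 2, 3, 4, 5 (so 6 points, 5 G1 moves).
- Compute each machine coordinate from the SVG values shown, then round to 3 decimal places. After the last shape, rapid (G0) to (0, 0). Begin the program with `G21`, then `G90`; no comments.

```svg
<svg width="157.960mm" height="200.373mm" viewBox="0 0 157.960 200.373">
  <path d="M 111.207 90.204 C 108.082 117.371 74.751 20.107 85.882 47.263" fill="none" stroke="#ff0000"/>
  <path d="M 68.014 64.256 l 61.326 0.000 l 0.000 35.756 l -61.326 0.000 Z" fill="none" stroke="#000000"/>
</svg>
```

viewBox `0 0 157.960 200.373` with mm width/height → 1 unit = 1 mm. Flip: y_m = 200.373 − y_svg.

**Shape 1** — `<path>` cubic bezier, stroke `#ff0000` → engrave (S253, F2630). Control points (SVG): P0=(111.207,90.204), P1=(108.082,117.371), P2=(74.751,20.107), P3=(85.882,47.263); sampled at t=k/5. Machine vertices: (111.207,110.169) → (106.305,106.810) → (97.737,121.369) → (89.088,141.902) → (83.941,156.464) → (85.882,153.110). Open path.

**Shape 2** — `<path>` rectangle, stroke `#000000` → cut (S840, F899). Machine vertices: (68.014,136.117) → (129.340,136.117) → (129.340,100.361) → (68.014,100.361) → (68.014,136.117). Closed: final G1 returns to the first vertex.

G21
G90
G0 X111.207 Y110.169
M3 S253
G01 X106.305 Y106.810 F2630
G01 X97.737 Y121.369
G01 X89.088 Y141.902
G01 X83.941 Y156.464
G01 X85.882 Y153.110
G0 X68.014 Y136.117
M3 S840
G01 X129.340 Y136.117 F899
G01 X129.340 Y100.361
G01 X68.014 Y100.361
G01 X68.014 Y136.117
M5
G0 X0.000 Y0.000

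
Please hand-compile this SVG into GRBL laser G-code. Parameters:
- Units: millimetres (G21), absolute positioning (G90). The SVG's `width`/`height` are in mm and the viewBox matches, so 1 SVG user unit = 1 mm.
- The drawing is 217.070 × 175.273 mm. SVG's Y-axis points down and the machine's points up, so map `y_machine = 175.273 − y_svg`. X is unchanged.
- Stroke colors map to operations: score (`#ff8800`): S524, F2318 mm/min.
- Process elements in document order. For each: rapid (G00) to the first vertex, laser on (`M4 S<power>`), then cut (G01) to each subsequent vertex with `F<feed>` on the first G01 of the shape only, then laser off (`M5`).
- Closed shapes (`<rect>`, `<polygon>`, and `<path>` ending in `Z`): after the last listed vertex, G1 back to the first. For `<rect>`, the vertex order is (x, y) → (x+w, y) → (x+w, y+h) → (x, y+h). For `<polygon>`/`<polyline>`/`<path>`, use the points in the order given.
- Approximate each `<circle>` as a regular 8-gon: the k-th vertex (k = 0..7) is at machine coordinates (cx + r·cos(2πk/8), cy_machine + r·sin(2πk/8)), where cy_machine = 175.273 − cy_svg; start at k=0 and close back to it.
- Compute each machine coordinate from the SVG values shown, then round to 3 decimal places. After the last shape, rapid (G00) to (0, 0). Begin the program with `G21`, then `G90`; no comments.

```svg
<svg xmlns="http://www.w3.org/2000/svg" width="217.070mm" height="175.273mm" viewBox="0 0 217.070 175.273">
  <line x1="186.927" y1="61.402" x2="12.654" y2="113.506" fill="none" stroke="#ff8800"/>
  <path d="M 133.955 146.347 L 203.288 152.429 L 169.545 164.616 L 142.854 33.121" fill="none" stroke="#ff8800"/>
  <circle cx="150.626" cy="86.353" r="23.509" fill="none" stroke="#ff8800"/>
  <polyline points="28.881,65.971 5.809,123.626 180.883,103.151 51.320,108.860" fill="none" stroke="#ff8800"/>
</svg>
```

1 u = 1 mm; y_m = 175.273 − y.

[1] `<line>` line segment, #ff8800→score S524 F2318: (186.927,113.871) → (12.654,61.767)

[2] `<path>` open polyline, #ff8800→score S524 F2318: (133.955,28.926) → (203.288,22.844) → (169.545,10.657) → (142.854,142.152)

[3] `<circle>` circle, #ff8800→score S524 F2318: (174.135,88.920) → (167.249,105.543) → (150.626,112.429) → (134.003,105.543) → (127.117,88.920) → (134.003,72.297) → (150.626,65.411) → (167.249,72.297) → (174.135,88.920) (closed)

[4] `<polyline>` open polyline, #ff8800→score S524 F2318: (28.881,109.302) → (5.809,51.647) → (180.883,72.122) → (51.320,66.413)

G21
G90
G00 X186.927 Y113.871
M4 S524
G01 X12.654 Y61.767 F2318
M5
G00 X133.955 Y28.926
M4 S524
G01 X203.288 Y22.844 F2318
G01 X169.545 Y10.657
G01 X142.854 Y142.152
M5
G00 X174.135 Y88.920
M4 S524
G01 X167.249 Y105.543 F2318
G01 X150.626 Y112.429
G01 X134.003 Y105.543
G01 X127.117 Y88.920
G01 X134.003 Y72.297
G01 X150.626 Y65.411
G01 X167.249 Y72.297
G01 X174.135 Y88.920
M5
G00 X28.881 Y109.302
M4 S524
G01 X5.809 Y51.647 F2318
G01 X180.883 Y72.122
G01 X51.320 Y66.413
M5
G00 X0.000 Y0.000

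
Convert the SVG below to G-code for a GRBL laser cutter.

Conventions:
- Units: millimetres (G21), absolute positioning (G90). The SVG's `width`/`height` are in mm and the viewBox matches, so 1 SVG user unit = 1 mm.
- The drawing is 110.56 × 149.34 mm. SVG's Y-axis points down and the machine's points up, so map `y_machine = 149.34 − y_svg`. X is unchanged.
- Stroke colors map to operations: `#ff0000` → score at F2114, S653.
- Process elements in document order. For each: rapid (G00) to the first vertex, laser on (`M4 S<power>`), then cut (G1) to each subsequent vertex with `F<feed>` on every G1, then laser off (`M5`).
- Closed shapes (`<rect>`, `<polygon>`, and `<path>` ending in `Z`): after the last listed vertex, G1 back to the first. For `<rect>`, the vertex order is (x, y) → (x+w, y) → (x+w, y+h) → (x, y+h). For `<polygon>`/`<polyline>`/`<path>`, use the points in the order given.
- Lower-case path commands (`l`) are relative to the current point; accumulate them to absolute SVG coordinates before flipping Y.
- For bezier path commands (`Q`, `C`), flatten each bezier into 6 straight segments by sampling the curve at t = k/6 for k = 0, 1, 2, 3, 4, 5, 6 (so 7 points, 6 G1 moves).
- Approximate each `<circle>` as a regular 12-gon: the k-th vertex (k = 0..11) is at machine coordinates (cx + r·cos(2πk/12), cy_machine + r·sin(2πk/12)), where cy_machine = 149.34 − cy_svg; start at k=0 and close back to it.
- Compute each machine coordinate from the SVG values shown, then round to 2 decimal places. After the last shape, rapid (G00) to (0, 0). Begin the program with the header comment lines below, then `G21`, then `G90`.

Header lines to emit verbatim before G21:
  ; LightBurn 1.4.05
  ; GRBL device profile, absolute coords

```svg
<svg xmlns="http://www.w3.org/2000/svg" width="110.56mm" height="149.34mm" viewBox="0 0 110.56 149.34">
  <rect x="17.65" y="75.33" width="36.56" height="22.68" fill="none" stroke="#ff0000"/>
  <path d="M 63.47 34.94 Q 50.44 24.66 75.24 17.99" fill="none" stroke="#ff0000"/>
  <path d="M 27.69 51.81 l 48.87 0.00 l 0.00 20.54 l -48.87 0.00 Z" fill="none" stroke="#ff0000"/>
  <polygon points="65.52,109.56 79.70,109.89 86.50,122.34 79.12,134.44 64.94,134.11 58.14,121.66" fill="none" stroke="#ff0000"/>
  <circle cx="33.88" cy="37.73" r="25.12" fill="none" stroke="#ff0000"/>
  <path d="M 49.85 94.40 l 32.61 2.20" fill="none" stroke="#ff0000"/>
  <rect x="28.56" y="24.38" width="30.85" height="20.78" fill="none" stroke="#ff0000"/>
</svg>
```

; LightBurn 1.4.05
; GRBL device profile, absolute coords
G21
G90
G00 X17.65 Y74.01
M4 S653
G1 X54.21 Y74.01 F2114
G1 X54.21 Y51.33 F2114
G1 X17.65 Y51.33 F2114
G1 X17.65 Y74.01 F2114
M5
G00 X63.47 Y114.40
M4 S653
G1 X60.18 Y117.73 F2114
G1 X58.99 Y120.85 F2114
G1 X59.90 Y123.78 F2114
G1 X62.91 Y126.50 F2114
G1 X68.02 Y129.03 F2114
G1 X75.24 Y131.35 F2114
M5
G00 X27.69 Y97.53
M4 S653
G1 X76.56 Y97.53 F2114
G1 X76.56 Y76.99 F2114
G1 X27.69 Y76.99 F2114
G1 X27.69 Y97.53 F2114
M5
G00 X65.52 Y39.78
M4 S653
G1 X79.70 Y39.45 F2114
G1 X86.50 Y27.00 F2114
G1 X79.12 Y14.90 F2114
G1 X64.94 Y15.23 F2114
G1 X58.14 Y27.68 F2114
G1 X65.52 Y39.78 F2114
M5
G00 X59.00 Y111.61
M4 S653
G1 X55.63 Y124.17 F2114
G1 X46.44 Y133.36 F2114
G1 X33.88 Y136.73 F2114
G1 X21.32 Y133.36 F2114
G1 X12.13 Y124.17 F2114
G1 X8.76 Y111.61 F2114
G1 X12.13 Y99.05 F2114
G1 X21.32 Y89.86 F2114
G1 X33.88 Y86.49 F2114
G1 X46.44 Y89.86 F2114
G1 X55.63 Y99.05 F2114
G1 X59.00 Y111.61 F2114
M5
G00 X49.85 Y54.94
M4 S653
G1 X82.46 Y52.74 F2114
M5
G00 X28.56 Y124.96
M4 S653
G1 X59.41 Y124.96 F2114
G1 X59.41 Y104.18 F2114
G1 X28.56 Y104.18 F2114
G1 X28.56 Y124.96 F2114
M5
G00 X0.00 Y0.00

viewBox `0 0 110.56 149.34` with mm width/height → 1 unit = 1 mm. Flip: y_m = 149.34 − y_svg.

**Shape 1** — `<rect>` rectangle, stroke `#ff0000` → score (S653, F2114). Machine vertices: (17.65,74.01) → (54.21,74.01) → (54.21,51.33) → (17.65,51.33) → (17.65,74.01). Closed: final G1 returns to the first vertex.

**Shape 2** — `<path>` quadratic bezier, stroke `#ff0000` → score (S653, F2114). Control points (SVG): P0=(63.47,34.94), P1=(50.44,24.66), P2=(75.24,17.99); sampled at t=k/6. Machine vertices: (63.47,114.40) → (60.18,117.73) → (58.99,120.85) → (59.90,123.78) → (62.91,126.50) → (68.02,129.03) → (75.24,131.35). Open path.

**Shape 3** — `<path>` rectangle, stroke `#ff0000` → score (S653, F2114). Machine vertices: (27.69,97.53) → (76.56,97.53) → (76.56,76.99) → (27.69,76.99) → (27.69,97.53). Closed: final G1 returns to the first vertex.

**Shape 4** — `<polygon>` regular polygon, stroke `#ff0000` → score (S653, F2114). Machine vertices: (65.52,39.78) → (79.70,39.45) → (86.50,27.00) → (79.12,14.90) → (64.94,15.23) → (58.14,27.68) → (65.52,39.78). Closed: final G1 returns to the first vertex.

**Shape 5** — `<circle>` circle, stroke `#ff0000` → score (S653, F2114). Machine vertices: (59.00,111.61) → (55.63,124.17) → (46.44,133.36) → (33.88,136.73) → (21.32,133.36) → (12.13,124.17) → (8.76,111.61) → (12.13,99.05) → (21.32,89.86) → (33.88,86.49) → (46.44,89.86) → (55.63,99.05) → (59.00,111.61). Closed: final G1 returns to the first vertex.

**Shape 6** — `<path>` line segment, stroke `#ff0000` → score (S653, F2114). Machine vertices: (49.85,54.94) → (82.46,52.74). Open path.

**Shape 7** — `<rect>` rectangle, stroke `#ff0000` → score (S653, F2114). Machine vertices: (28.56,124.96) → (59.41,124.96) → (59.41,104.18) → (28.56,104.18) → (28.56,124.96). Closed: final G1 returns to the first vertex.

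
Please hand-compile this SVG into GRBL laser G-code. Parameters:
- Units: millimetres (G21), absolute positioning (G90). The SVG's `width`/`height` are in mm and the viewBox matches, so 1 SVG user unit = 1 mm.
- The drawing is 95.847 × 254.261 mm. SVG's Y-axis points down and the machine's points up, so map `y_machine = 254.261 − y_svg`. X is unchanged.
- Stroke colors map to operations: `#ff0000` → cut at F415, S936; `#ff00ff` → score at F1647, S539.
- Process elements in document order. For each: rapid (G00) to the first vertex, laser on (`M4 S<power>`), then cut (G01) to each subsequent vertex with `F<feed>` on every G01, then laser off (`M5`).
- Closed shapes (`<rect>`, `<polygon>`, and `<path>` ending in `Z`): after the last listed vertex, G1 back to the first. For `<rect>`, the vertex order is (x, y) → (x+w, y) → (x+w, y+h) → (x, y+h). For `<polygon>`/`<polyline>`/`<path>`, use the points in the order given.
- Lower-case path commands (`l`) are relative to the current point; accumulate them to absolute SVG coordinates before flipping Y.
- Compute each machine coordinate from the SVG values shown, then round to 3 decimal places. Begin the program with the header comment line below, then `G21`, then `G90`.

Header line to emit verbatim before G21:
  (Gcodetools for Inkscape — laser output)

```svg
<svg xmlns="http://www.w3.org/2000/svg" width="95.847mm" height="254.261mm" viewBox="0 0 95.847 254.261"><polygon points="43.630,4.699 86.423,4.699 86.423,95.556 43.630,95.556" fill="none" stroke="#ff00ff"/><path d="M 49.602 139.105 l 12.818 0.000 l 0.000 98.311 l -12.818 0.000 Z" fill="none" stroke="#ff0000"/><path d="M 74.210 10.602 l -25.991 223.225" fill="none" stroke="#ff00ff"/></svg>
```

Since the viewBox matches the mm dimensions, user units are millimetres directly. The only transform is the Y-flip y_m = 254.261 − y_svg.

Shape 1 is a rectangle drawn with `<polygon>`. Its stroke #ff00ff means score at S539, F1647. After flipping Y the toolpath is (43.630,249.562) → (86.423,249.562) → (86.423,158.705) → (43.630,158.705) → (43.630,249.562), returning to the start.

Shape 2 is a rectangle drawn with `<path>`. Its stroke #ff0000 means cut at S936, F415. After flipping Y the toolpath is (49.602,115.156) → (62.420,115.156) → (62.420,16.845) → (49.602,16.845) → (49.602,115.156), returning to the start.

Shape 3 is a line segment drawn with `<path>`. Its stroke #ff00ff means score at S539, F1647. After flipping Y the toolpath is (74.210,243.659) → (48.219,20.434).

(Gcodetools for Inkscape — laser output)
G21
G90
G00 X43.630 Y249.562
M4 S539
G01 X86.423 Y249.562 F1647
G01 X86.423 Y158.705 F1647
G01 X43.630 Y158.705 F1647
G01 X43.630 Y249.562 F1647
M5
G00 X49.602 Y115.156
M4 S936
G01 X62.420 Y115.156 F415
G01 X62.420 Y16.845 F415
G01 X49.602 Y16.845 F415
G01 X49.602 Y115.156 F415
M5
G00 X74.210 Y243.659
M4 S539
G01 X48.219 Y20.434 F1647
M5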